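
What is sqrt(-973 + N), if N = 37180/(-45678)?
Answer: I*sqrt(507960760143)/22839 ≈ 31.206*I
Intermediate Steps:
N = -18590/22839 (N = 37180*(-1/45678) = -18590/22839 ≈ -0.81396)
sqrt(-973 + N) = sqrt(-973 - 18590/22839) = sqrt(-22240937/22839) = I*sqrt(507960760143)/22839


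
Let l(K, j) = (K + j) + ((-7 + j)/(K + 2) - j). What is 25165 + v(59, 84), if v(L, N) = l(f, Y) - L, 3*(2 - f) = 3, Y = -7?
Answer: 75307/3 ≈ 25102.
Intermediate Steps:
f = 1 (f = 2 - ⅓*3 = 2 - 1 = 1)
l(K, j) = K + (-7 + j)/(2 + K) (l(K, j) = (K + j) + ((-7 + j)/(2 + K) - j) = (K + j) + (-j + (-7 + j)/(2 + K)) = K + (-7 + j)/(2 + K))
v(L, N) = -11/3 - L (v(L, N) = (-7 - 7 + 1² + 2*1)/(2 + 1) - L = (-7 - 7 + 1 + 2)/3 - L = (⅓)*(-11) - L = -11/3 - L)
25165 + v(59, 84) = 25165 + (-11/3 - 1*59) = 25165 + (-11/3 - 59) = 25165 - 188/3 = 75307/3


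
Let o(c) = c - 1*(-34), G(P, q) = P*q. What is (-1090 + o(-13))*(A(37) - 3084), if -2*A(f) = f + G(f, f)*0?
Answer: 6633145/2 ≈ 3.3166e+6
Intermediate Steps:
A(f) = -f/2 (A(f) = -(f + (f*f)*0)/2 = -(f + f**2*0)/2 = -(f + 0)/2 = -f/2)
o(c) = 34 + c (o(c) = c + 34 = 34 + c)
(-1090 + o(-13))*(A(37) - 3084) = (-1090 + (34 - 13))*(-1/2*37 - 3084) = (-1090 + 21)*(-37/2 - 3084) = -1069*(-6205/2) = 6633145/2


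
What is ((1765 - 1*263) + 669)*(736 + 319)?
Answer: 2290405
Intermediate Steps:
((1765 - 1*263) + 669)*(736 + 319) = ((1765 - 263) + 669)*1055 = (1502 + 669)*1055 = 2171*1055 = 2290405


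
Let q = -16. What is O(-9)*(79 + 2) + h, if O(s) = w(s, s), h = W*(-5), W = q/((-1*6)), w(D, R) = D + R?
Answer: -4414/3 ≈ -1471.3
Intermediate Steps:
W = 8/3 (W = -16/((-1*6)) = -16/(-6) = -16*(-⅙) = 8/3 ≈ 2.6667)
h = -40/3 (h = (8/3)*(-5) = -40/3 ≈ -13.333)
O(s) = 2*s (O(s) = s + s = 2*s)
O(-9)*(79 + 2) + h = (2*(-9))*(79 + 2) - 40/3 = -18*81 - 40/3 = -1458 - 40/3 = -4414/3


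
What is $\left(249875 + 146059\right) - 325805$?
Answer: $70129$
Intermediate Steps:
$\left(249875 + 146059\right) - 325805 = 395934 - 325805 = 70129$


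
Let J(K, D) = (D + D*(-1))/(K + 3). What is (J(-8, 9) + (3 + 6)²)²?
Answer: 6561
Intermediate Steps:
J(K, D) = 0 (J(K, D) = (D - D)/(3 + K) = 0/(3 + K) = 0)
(J(-8, 9) + (3 + 6)²)² = (0 + (3 + 6)²)² = (0 + 9²)² = (0 + 81)² = 81² = 6561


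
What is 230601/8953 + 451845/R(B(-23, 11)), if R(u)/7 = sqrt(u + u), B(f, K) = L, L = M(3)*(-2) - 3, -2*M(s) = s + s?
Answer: 32943/1279 + 150615*sqrt(6)/14 ≈ 26378.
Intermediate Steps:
M(s) = -s (M(s) = -(s + s)/2 = -s)
L = 3 (L = -1*3*(-2) - 3 = -3*(-2) - 3 = 6 - 3 = 3)
B(f, K) = 3
R(u) = 7*sqrt(2)*sqrt(u) (R(u) = 7*sqrt(u + u) = 7*sqrt(2*u) = 7*(sqrt(2)*sqrt(u)) = 7*sqrt(2)*sqrt(u))
230601/8953 + 451845/R(B(-23, 11)) = 230601/8953 + 451845/((7*sqrt(2)*sqrt(3))) = 230601*(1/8953) + 451845/((7*sqrt(6))) = 32943/1279 + 451845*(sqrt(6)/42) = 32943/1279 + 150615*sqrt(6)/14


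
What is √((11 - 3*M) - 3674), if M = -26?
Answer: I*√3585 ≈ 59.875*I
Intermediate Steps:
√((11 - 3*M) - 3674) = √((11 - 3*(-26)) - 3674) = √((11 + 78) - 3674) = √(89 - 3674) = √(-3585) = I*√3585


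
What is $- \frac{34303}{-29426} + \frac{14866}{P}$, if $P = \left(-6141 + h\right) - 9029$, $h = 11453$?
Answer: $- \frac{309942665}{109376442} \approx -2.8337$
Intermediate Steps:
$P = -3717$ ($P = \left(-6141 + 11453\right) - 9029 = 5312 - 9029 = -3717$)
$- \frac{34303}{-29426} + \frac{14866}{P} = - \frac{34303}{-29426} + \frac{14866}{-3717} = \left(-34303\right) \left(- \frac{1}{29426}\right) + 14866 \left(- \frac{1}{3717}\right) = \frac{34303}{29426} - \frac{14866}{3717} = - \frac{309942665}{109376442}$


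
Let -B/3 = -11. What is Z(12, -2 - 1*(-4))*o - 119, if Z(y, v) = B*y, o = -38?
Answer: -15167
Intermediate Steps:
B = 33 (B = -3*(-11) = 33)
Z(y, v) = 33*y
Z(12, -2 - 1*(-4))*o - 119 = (33*12)*(-38) - 119 = 396*(-38) - 119 = -15048 - 119 = -15167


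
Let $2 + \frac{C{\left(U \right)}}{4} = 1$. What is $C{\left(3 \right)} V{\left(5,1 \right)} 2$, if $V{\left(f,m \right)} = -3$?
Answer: $24$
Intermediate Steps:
$C{\left(U \right)} = -4$ ($C{\left(U \right)} = -8 + 4 \cdot 1 = -8 + 4 = -4$)
$C{\left(3 \right)} V{\left(5,1 \right)} 2 = \left(-4\right) \left(-3\right) 2 = 12 \cdot 2 = 24$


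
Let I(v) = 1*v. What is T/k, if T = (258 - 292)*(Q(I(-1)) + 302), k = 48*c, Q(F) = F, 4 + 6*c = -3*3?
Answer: 5117/52 ≈ 98.404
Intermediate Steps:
c = -13/6 (c = -⅔ + (-3*3)/6 = -⅔ + (⅙)*(-9) = -⅔ - 3/2 = -13/6 ≈ -2.1667)
I(v) = v
k = -104 (k = 48*(-13/6) = -104)
T = -10234 (T = (258 - 292)*(-1 + 302) = -34*301 = -10234)
T/k = -10234/(-104) = -10234*(-1/104) = 5117/52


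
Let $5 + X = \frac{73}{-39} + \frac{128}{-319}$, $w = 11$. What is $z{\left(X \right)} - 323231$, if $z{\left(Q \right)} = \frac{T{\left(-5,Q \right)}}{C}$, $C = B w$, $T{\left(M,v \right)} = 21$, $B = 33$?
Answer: $- \frac{39110944}{121} \approx -3.2323 \cdot 10^{5}$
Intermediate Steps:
$X = - \frac{90484}{12441}$ ($X = -5 + \left(\frac{73}{-39} + \frac{128}{-319}\right) = -5 + \left(73 \left(- \frac{1}{39}\right) + 128 \left(- \frac{1}{319}\right)\right) = -5 - \frac{28279}{12441} = - \frac{90484}{12441} \approx -7.273$)
$C = 363$ ($C = 33 \cdot 11 = 363$)
$z{\left(Q \right)} = \frac{7}{121}$ ($z{\left(Q \right)} = \frac{21}{363} = 21 \cdot \frac{1}{363} = \frac{7}{121}$)
$z{\left(X \right)} - 323231 = \frac{7}{121} - 323231 = - \frac{39110944}{121}$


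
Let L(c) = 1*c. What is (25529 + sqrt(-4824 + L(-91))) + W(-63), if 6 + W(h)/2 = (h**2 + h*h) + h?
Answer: 41267 + I*sqrt(4915) ≈ 41267.0 + 70.107*I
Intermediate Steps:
L(c) = c
W(h) = -12 + 2*h + 4*h**2 (W(h) = -12 + 2*((h**2 + h*h) + h) = -12 + 2*((h**2 + h**2) + h) = -12 + 2*(2*h**2 + h) = -12 + 2*(h + 2*h**2) = -12 + (2*h + 4*h**2) = -12 + 2*h + 4*h**2)
(25529 + sqrt(-4824 + L(-91))) + W(-63) = (25529 + sqrt(-4824 - 91)) + (-12 + 2*(-63) + 4*(-63)**2) = (25529 + sqrt(-4915)) + (-12 - 126 + 4*3969) = (25529 + I*sqrt(4915)) + (-12 - 126 + 15876) = (25529 + I*sqrt(4915)) + 15738 = 41267 + I*sqrt(4915)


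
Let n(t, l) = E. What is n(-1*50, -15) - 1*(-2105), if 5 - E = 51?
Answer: 2059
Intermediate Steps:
E = -46 (E = 5 - 1*51 = 5 - 51 = -46)
n(t, l) = -46
n(-1*50, -15) - 1*(-2105) = -46 - 1*(-2105) = -46 + 2105 = 2059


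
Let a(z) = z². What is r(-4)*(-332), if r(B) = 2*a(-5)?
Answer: -16600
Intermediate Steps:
r(B) = 50 (r(B) = 2*(-5)² = 2*25 = 50)
r(-4)*(-332) = 50*(-332) = -16600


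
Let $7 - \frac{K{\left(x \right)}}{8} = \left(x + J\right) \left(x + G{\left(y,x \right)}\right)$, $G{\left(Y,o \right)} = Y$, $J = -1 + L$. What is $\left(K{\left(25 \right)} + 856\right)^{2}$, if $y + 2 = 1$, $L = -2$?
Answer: $10969344$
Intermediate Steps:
$y = -1$ ($y = -2 + 1 = -1$)
$J = -3$ ($J = -1 - 2 = -3$)
$K{\left(x \right)} = 56 - 8 \left(-1 + x\right) \left(-3 + x\right)$ ($K{\left(x \right)} = 56 - 8 \left(x - 3\right) \left(x - 1\right) = 56 - 8 \left(-3 + x\right) \left(-1 + x\right) = 56 - 8 \left(-1 + x\right) \left(-3 + x\right)$)
$\left(K{\left(25 \right)} + 856\right)^{2} = \left(\left(32 - 8 \cdot 25^{2} + 32 \cdot 25\right) + 856\right)^{2} = \left(\left(32 - 5000 + 800\right) + 856\right)^{2} = \left(-4168 + 856\right)^{2} = \left(-3312\right)^{2} = 10969344$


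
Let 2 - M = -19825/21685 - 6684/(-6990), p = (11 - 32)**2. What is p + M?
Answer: 2238091822/5052605 ≈ 442.96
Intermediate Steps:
p = 441 (p = (-21)**2 = 441)
M = 9893017/5052605 (M = 2 - (-19825/21685 - 6684/(-6990)) = 2 - (-19825*1/21685 - 6684*(-1/6990)) = 2 - (-3965/4337 + 1114/1165) = 2 - 1*212193/5052605 = 2 - 212193/5052605 = 9893017/5052605 ≈ 1.9580)
p + M = 441 + 9893017/5052605 = 2238091822/5052605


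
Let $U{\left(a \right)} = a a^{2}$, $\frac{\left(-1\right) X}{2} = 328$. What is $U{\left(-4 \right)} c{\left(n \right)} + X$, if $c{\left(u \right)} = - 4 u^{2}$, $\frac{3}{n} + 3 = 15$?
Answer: $-640$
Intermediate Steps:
$X = -656$ ($X = \left(-2\right) 328 = -656$)
$n = \frac{1}{4}$ ($n = \frac{3}{-3 + 15} = \frac{3}{12} = 3 \cdot \frac{1}{12} = \frac{1}{4} \approx 0.25$)
$U{\left(a \right)} = a^{3}$
$U{\left(-4 \right)} c{\left(n \right)} + X = \left(-4\right)^{3} \left(- \frac{4}{16}\right) - 656 = - 64 \left(\left(-4\right) \frac{1}{16}\right) - 656 = \left(-64\right) \left(- \frac{1}{4}\right) - 656 = 16 - 656 = -640$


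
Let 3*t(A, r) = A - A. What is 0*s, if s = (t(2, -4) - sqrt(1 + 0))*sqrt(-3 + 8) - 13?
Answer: 0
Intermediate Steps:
t(A, r) = 0 (t(A, r) = (A - A)/3 = (1/3)*0 = 0)
s = -13 - sqrt(5) (s = (0 - sqrt(1 + 0))*sqrt(-3 + 8) - 13 = (0 - sqrt(1))*sqrt(5) - 13 = (0 - 1*1)*sqrt(5) - 13 = (0 - 1)*sqrt(5) - 13 = -sqrt(5) - 13 = -13 - sqrt(5) ≈ -15.236)
0*s = 0*(-13 - sqrt(5)) = 0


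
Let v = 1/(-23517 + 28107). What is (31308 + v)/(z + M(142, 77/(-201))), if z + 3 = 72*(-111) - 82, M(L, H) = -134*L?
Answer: -143703721/124411950 ≈ -1.1551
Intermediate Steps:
v = 1/4590 ≈ 0.00021786
z = -8077 (z = -3 + (72*(-111) - 82) = -3 + (-7992 - 82) = -3 - 8074 = -8077)
(31308 + v)/(z + M(142, 77/(-201))) = (31308 + 1/4590)/(-8077 - 134*142) = 143703721/(4590*(-8077 - 19028)) = (143703721/4590)/(-27105) = (143703721/4590)*(-1/27105) = -143703721/124411950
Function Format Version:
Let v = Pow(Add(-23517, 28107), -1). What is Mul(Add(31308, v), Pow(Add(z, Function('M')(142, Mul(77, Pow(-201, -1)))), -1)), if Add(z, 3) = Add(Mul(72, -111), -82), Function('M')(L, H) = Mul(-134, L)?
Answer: Rational(-143703721, 124411950) ≈ -1.1551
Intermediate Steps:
v = Rational(1, 4590) (v = Pow(4590, -1) = Rational(1, 4590) ≈ 0.00021786)
z = -8077 (z = Add(-3, Add(Mul(72, -111), -82)) = Add(-3, Add(-7992, -82)) = Add(-3, -8074) = -8077)
Mul(Add(31308, v), Pow(Add(z, Function('M')(142, Mul(77, Pow(-201, -1)))), -1)) = Mul(Add(31308, Rational(1, 4590)), Pow(Add(-8077, Mul(-134, 142)), -1)) = Mul(Rational(143703721, 4590), Pow(Add(-8077, -19028), -1)) = Mul(Rational(143703721, 4590), Pow(-27105, -1)) = Mul(Rational(143703721, 4590), Rational(-1, 27105)) = Rational(-143703721, 124411950)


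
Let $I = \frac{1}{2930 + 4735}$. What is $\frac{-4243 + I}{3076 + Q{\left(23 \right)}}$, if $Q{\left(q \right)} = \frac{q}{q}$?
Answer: $- \frac{32522594}{23585205} \approx -1.3789$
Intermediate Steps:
$Q{\left(q \right)} = 1$
$I = \frac{1}{7665} \approx 0.00013046$
$\frac{-4243 + I}{3076 + Q{\left(23 \right)}} = \frac{-4243 + \frac{1}{7665}}{3076 + 1} = - \frac{32522594}{7665 \cdot 3077} = \left(- \frac{32522594}{7665}\right) \frac{1}{3077} = - \frac{32522594}{23585205}$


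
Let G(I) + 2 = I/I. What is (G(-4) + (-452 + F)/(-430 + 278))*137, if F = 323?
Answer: -3151/152 ≈ -20.730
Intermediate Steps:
G(I) = -1 (G(I) = -2 + I/I = -2 + 1 = -1)
(G(-4) + (-452 + F)/(-430 + 278))*137 = (-1 + (-452 + 323)/(-430 + 278))*137 = (-1 - 129/(-152))*137 = (-1 - 129*(-1/152))*137 = (-1 + 129/152)*137 = -23/152*137 = -3151/152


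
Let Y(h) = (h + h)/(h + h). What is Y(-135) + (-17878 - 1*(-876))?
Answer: -17001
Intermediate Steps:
Y(h) = 1 (Y(h) = (2*h)/((2*h)) = (2*h)*(1/(2*h)) = 1)
Y(-135) + (-17878 - 1*(-876)) = 1 + (-17878 - 1*(-876)) = 1 + (-17878 + 876) = 1 - 17002 = -17001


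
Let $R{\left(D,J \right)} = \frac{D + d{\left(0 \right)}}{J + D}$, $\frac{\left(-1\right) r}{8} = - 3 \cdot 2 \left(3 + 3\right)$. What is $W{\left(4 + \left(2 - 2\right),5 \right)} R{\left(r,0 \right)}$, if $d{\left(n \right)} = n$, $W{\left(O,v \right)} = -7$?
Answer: $-7$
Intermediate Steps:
$r = 288$ ($r = - 8 \left(- 3 \cdot 2 \left(3 + 3\right)\right) = - 8 \left(- 3 \cdot 2 \cdot 6\right) = - 8 \left(\left(-3\right) 12\right) = \left(-8\right) \left(-36\right) = 288$)
$R{\left(D,J \right)} = \frac{D}{D + J}$ ($R{\left(D,J \right)} = \frac{D + 0}{J + D} = \frac{D}{D + J}$)
$W{\left(4 + \left(2 - 2\right),5 \right)} R{\left(r,0 \right)} = - 7 \frac{288}{288 + 0} = - 7 \cdot \frac{288}{288} = - 7 \cdot 288 \cdot \frac{1}{288} = \left(-7\right) 1 = -7$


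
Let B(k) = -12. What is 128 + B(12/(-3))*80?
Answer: -832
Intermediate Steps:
128 + B(12/(-3))*80 = 128 - 12*80 = 128 - 960 = -832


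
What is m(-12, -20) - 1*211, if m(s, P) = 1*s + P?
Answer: -243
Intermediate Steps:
m(s, P) = P + s (m(s, P) = s + P = P + s)
m(-12, -20) - 1*211 = (-20 - 12) - 1*211 = -32 - 211 = -243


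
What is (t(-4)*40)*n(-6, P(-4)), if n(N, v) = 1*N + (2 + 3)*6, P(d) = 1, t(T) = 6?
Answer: 5760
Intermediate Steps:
n(N, v) = 30 + N (n(N, v) = N + 5*6 = N + 30 = 30 + N)
(t(-4)*40)*n(-6, P(-4)) = (6*40)*(30 - 6) = 240*24 = 5760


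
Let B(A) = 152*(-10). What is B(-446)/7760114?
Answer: -760/3880057 ≈ -0.00019587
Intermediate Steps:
B(A) = -1520
B(-446)/7760114 = -1520/7760114 = -1520*1/7760114 = -760/3880057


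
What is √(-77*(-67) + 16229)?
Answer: 2*√5347 ≈ 146.25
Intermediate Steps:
√(-77*(-67) + 16229) = √(5159 + 16229) = √21388 = 2*√5347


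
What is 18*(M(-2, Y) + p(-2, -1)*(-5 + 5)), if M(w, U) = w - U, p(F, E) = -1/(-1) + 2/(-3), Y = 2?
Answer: -72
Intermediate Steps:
p(F, E) = ⅓ (p(F, E) = -1*(-1) + 2*(-⅓) = 1 - ⅔ = ⅓)
18*(M(-2, Y) + p(-2, -1)*(-5 + 5)) = 18*((-2 - 1*2) + (-5 + 5)/3) = 18*((-2 - 2) + (⅓)*0) = 18*(-4 + 0) = 18*(-4) = -72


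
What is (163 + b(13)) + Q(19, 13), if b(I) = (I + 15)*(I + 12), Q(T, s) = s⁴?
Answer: 29424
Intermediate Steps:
b(I) = (12 + I)*(15 + I) (b(I) = (15 + I)*(12 + I) = (12 + I)*(15 + I))
(163 + b(13)) + Q(19, 13) = (163 + (180 + 13² + 27*13)) + 13⁴ = (163 + (180 + 169 + 351)) + 28561 = (163 + 700) + 28561 = 863 + 28561 = 29424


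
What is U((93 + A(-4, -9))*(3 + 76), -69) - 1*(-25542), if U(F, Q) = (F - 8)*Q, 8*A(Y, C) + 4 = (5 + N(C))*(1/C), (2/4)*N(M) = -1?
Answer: -3823171/8 ≈ -4.7790e+5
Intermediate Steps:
N(M) = -2 (N(M) = 2*(-1) = -2)
A(Y, C) = -1/2 + 3/(8*C) (A(Y, C) = -1/2 + ((5 - 2)*(1/C))/8 = -1/2 + (3/C)/8 = -1/2 + 3/(8*C))
U(F, Q) = Q*(-8 + F) (U(F, Q) = (-8 + F)*Q = Q*(-8 + F))
U((93 + A(-4, -9))*(3 + 76), -69) - 1*(-25542) = -69*(-8 + (93 + (1/8)*(3 - 4*(-9))/(-9))*(3 + 76)) - 1*(-25542) = -69*(-8 + (93 + (1/8)*(-1/9)*(3 + 36))*79) + 25542 = -69*(-8 + (93 + (1/8)*(-1/9)*39)*79) + 25542 = -69*(-8 + (93 - 13/24)*79) + 25542 = -69*(-8 + (2219/24)*79) + 25542 = -69*(-8 + 175301/24) + 25542 = -69*175109/24 + 25542 = -4027507/8 + 25542 = -3823171/8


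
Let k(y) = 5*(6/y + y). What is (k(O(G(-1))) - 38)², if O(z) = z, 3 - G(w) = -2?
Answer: 49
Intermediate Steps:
G(w) = 5 (G(w) = 3 - 1*(-2) = 3 + 2 = 5)
k(y) = 5*y + 30/y (k(y) = 5*(y + 6/y) = 5*y + 30/y)
(k(O(G(-1))) - 38)² = ((5*5 + 30/5) - 38)² = ((25 + 30*(⅕)) - 38)² = ((25 + 6) - 38)² = (31 - 38)² = (-7)² = 49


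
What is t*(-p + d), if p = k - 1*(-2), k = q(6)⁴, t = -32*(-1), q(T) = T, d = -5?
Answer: -41696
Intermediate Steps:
t = 32
k = 1296 (k = 6⁴ = 1296)
p = 1298 (p = 1296 - 1*(-2) = 1296 + 2 = 1298)
t*(-p + d) = 32*(-1*1298 - 5) = 32*(-1298 - 5) = 32*(-1303) = -41696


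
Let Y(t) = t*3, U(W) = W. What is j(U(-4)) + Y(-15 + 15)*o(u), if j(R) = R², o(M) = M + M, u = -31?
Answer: 16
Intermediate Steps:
o(M) = 2*M
Y(t) = 3*t
j(U(-4)) + Y(-15 + 15)*o(u) = (-4)² + (3*(-15 + 15))*(2*(-31)) = 16 + (3*0)*(-62) = 16 + 0*(-62) = 16 + 0 = 16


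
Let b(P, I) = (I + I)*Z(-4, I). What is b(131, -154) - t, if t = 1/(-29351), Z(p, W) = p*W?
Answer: -5568706527/29351 ≈ -1.8973e+5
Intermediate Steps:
Z(p, W) = W*p
b(P, I) = -8*I**2 (b(P, I) = (I + I)*(I*(-4)) = (2*I)*(-4*I) = -8*I**2)
t = -1/29351 ≈ -3.4070e-5
b(131, -154) - t = -8*(-154)**2 - 1*(-1/29351) = -8*23716 + 1/29351 = -189728 + 1/29351 = -5568706527/29351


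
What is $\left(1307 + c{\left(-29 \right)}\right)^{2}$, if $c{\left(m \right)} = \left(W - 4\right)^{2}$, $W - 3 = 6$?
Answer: $1774224$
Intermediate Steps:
$W = 9$ ($W = 3 + 6 = 9$)
$c{\left(m \right)} = 25$ ($c{\left(m \right)} = \left(9 - 4\right)^{2} = 5^{2} = 25$)
$\left(1307 + c{\left(-29 \right)}\right)^{2} = \left(1307 + 25\right)^{2} = 1332^{2} = 1774224$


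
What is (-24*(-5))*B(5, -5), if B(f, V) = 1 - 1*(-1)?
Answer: 240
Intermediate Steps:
B(f, V) = 2 (B(f, V) = 1 + 1 = 2)
(-24*(-5))*B(5, -5) = -24*(-5)*2 = -2*(-60)*2 = 120*2 = 240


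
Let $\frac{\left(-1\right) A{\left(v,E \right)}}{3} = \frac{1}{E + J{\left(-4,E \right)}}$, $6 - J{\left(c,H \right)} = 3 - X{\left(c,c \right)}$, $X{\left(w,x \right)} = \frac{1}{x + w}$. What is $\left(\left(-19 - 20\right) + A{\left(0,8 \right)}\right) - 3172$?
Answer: $- \frac{93127}{29} \approx -3211.3$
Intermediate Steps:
$X{\left(w,x \right)} = \frac{1}{w + x}$
$J{\left(c,H \right)} = 3 + \frac{1}{2 c}$ ($J{\left(c,H \right)} = 6 - \left(3 - \frac{1}{c + c}\right) = 6 - \left(3 - \frac{1}{2 c}\right) = 3 + \frac{1}{2 c}$)
$A{\left(v,E \right)} = - \frac{3}{\frac{23}{8} + E}$ ($A{\left(v,E \right)} = - \frac{3}{E + \left(3 + \frac{1}{2 \left(-4\right)}\right)} = - \frac{3}{E + \left(3 + \frac{1}{2} \left(- \frac{1}{4}\right)\right)} = - \frac{3}{E + \left(3 - \frac{1}{8}\right)} = - \frac{3}{E + \frac{23}{8}} = - \frac{3}{\frac{23}{8} + E}$)
$\left(\left(-19 - 20\right) + A{\left(0,8 \right)}\right) - 3172 = \left(\left(-19 - 20\right) - \frac{24}{23 + 8 \cdot 8}\right) - 3172 = \left(-39 - \frac{24}{23 + 64}\right) - 3172 = \left(-39 - \frac{24}{87}\right) - 3172 = \left(-39 - \frac{8}{29}\right) - 3172 = - \frac{1139}{29} - 3172 = - \frac{93127}{29}$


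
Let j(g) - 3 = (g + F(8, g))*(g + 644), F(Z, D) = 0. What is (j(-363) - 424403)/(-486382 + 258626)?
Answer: 526403/227756 ≈ 2.3113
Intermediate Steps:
j(g) = 3 + g*(644 + g) (j(g) = 3 + (g + 0)*(g + 644) = 3 + g*(644 + g))
(j(-363) - 424403)/(-486382 + 258626) = ((3 + (-363)² + 644*(-363)) - 424403)/(-486382 + 258626) = ((3 + 131769 - 233772) - 424403)/(-227756) = (-102000 - 424403)*(-1/227756) = -526403*(-1/227756) = 526403/227756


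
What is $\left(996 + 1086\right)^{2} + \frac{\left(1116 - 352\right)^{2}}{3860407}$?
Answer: $\frac{16733799456364}{3860407} \approx 4.3347 \cdot 10^{6}$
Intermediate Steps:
$\left(996 + 1086\right)^{2} + \frac{\left(1116 - 352\right)^{2}}{3860407} = 2082^{2} + 764^{2} \cdot \frac{1}{3860407} = 4334724 + 583696 \cdot \frac{1}{3860407} = 4334724 + \frac{583696}{3860407} = \frac{16733799456364}{3860407}$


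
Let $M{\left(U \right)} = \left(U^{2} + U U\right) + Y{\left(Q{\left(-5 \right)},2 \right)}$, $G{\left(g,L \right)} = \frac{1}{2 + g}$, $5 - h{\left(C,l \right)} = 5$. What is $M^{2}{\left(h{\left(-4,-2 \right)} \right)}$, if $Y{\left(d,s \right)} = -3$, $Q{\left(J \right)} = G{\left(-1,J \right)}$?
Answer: $9$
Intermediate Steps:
$h{\left(C,l \right)} = 0$ ($h{\left(C,l \right)} = 5 - 5 = 0$)
$Q{\left(J \right)} = 1$ ($Q{\left(J \right)} = \frac{1}{2 - 1} = 1^{-1} = 1$)
$M{\left(U \right)} = -3 + 2 U^{2}$ ($M{\left(U \right)} = \left(U^{2} + U U\right) - 3 = \left(U^{2} + U^{2}\right) - 3 = 2 U^{2} - 3 = -3 + 2 U^{2}$)
$M^{2}{\left(h{\left(-4,-2 \right)} \right)} = \left(-3 + 2 \cdot 0^{2}\right)^{2} = \left(-3 + 2 \cdot 0\right)^{2} = \left(-3 + 0\right)^{2} = \left(-3\right)^{2} = 9$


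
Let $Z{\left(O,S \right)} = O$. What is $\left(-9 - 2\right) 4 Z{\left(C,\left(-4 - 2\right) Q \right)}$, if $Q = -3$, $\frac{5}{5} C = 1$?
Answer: $-44$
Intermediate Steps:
$C = 1$
$\left(-9 - 2\right) 4 Z{\left(C,\left(-4 - 2\right) Q \right)} = \left(-9 - 2\right) 4 \cdot 1 = \left(-11\right) 4 \cdot 1 = \left(-44\right) 1 = -44$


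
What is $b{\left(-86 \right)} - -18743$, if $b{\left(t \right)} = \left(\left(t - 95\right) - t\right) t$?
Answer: $26913$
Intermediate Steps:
$b{\left(t \right)} = - 95 t$ ($b{\left(t \right)} = \left(\left(t - 95\right) - t\right) t = \left(\left(-95 + t\right) - t\right) t = - 95 t$)
$b{\left(-86 \right)} - -18743 = \left(-95\right) \left(-86\right) - -18743 = 8170 + 18743 = 26913$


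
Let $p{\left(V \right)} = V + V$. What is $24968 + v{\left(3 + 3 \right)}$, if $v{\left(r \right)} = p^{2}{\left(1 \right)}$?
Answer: $24972$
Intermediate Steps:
$p{\left(V \right)} = 2 V$
$v{\left(r \right)} = 4$ ($v{\left(r \right)} = \left(2 \cdot 1\right)^{2} = 2^{2} = 4$)
$24968 + v{\left(3 + 3 \right)} = 24968 + 4 = 24972$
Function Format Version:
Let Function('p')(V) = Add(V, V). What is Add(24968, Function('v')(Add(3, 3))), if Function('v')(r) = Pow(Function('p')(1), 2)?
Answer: 24972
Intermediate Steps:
Function('p')(V) = Mul(2, V)
Function('v')(r) = 4 (Function('v')(r) = Pow(Mul(2, 1), 2) = Pow(2, 2) = 4)
Add(24968, Function('v')(Add(3, 3))) = Add(24968, 4) = 24972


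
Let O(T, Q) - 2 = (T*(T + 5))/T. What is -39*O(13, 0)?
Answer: -780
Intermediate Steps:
O(T, Q) = 7 + T (O(T, Q) = 2 + (T*(T + 5))/T = 2 + (T*(5 + T))/T = 2 + (5 + T) = 7 + T)
-39*O(13, 0) = -39*(7 + 13) = -39*20 = -780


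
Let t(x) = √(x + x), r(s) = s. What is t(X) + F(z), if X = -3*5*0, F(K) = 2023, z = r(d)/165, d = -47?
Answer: 2023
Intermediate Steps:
z = -47/165 ≈ -0.28485
X = 0 (X = -15*0 = 0)
t(x) = √2*√x (t(x) = √(2*x) = √2*√x)
t(X) + F(z) = √2*√0 + 2023 = √2*0 + 2023 = 0 + 2023 = 2023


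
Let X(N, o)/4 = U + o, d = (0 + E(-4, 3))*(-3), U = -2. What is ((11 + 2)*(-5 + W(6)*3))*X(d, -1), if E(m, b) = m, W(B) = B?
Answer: -2028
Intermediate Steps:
d = 12 (d = (0 - 4)*(-3) = -4*(-3) = 12)
X(N, o) = -8 + 4*o (X(N, o) = 4*(-2 + o) = -8 + 4*o)
((11 + 2)*(-5 + W(6)*3))*X(d, -1) = ((11 + 2)*(-5 + 6*3))*(-8 + 4*(-1)) = (13*(-5 + 18))*(-8 - 4) = (13*13)*(-12) = 169*(-12) = -2028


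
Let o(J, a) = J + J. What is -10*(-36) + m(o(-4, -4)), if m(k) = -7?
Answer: 353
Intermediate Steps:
o(J, a) = 2*J
-10*(-36) + m(o(-4, -4)) = -10*(-36) - 7 = 360 - 7 = 353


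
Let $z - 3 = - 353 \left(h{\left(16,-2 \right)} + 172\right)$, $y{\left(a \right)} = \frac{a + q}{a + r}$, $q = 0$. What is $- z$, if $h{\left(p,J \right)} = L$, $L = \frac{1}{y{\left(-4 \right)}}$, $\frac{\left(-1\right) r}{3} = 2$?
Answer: $\frac{123191}{2} \approx 61596.0$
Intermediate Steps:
$r = -6$ ($r = \left(-3\right) 2 = -6$)
$y{\left(a \right)} = \frac{a}{-6 + a}$ ($y{\left(a \right)} = \frac{a + 0}{a - 6} = \frac{a}{-6 + a}$)
$L = \frac{5}{2}$ ($L = \frac{1}{\left(-4\right) \frac{1}{-6 - 4}} = \frac{1}{\left(-4\right) \frac{1}{-10}} = \frac{1}{\left(-4\right) \left(- \frac{1}{10}\right)} = \frac{1}{\frac{2}{5}} = \frac{5}{2} \approx 2.5$)
$h{\left(p,J \right)} = \frac{5}{2}$
$z = - \frac{123191}{2}$ ($z = 3 - 353 \left(\frac{5}{2} + 172\right) = 3 - \frac{123197}{2} = - \frac{123191}{2} \approx -61596.0$)
$- z = \left(-1\right) \left(- \frac{123191}{2}\right) = \frac{123191}{2}$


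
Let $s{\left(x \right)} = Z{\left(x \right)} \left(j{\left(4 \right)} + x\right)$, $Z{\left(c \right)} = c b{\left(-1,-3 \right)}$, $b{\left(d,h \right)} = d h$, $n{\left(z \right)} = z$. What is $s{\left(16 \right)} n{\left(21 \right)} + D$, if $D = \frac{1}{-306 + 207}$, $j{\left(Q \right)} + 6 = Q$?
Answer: $\frac{1397087}{99} \approx 14112.0$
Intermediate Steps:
$Z{\left(c \right)} = 3 c$ ($Z{\left(c \right)} = c \left(\left(-1\right) \left(-3\right)\right) = c 3 = 3 c$)
$j{\left(Q \right)} = -6 + Q$
$s{\left(x \right)} = 3 x \left(-2 + x\right)$ ($s{\left(x \right)} = 3 x \left(\left(-6 + 4\right) + x\right) = 3 x \left(-2 + x\right)$)
$D = - \frac{1}{99}$ ($D = \frac{1}{-99} = - \frac{1}{99} \approx -0.010101$)
$s{\left(16 \right)} n{\left(21 \right)} + D = 3 \cdot 16 \left(-2 + 16\right) 21 - \frac{1}{99} = 3 \cdot 16 \cdot 14 \cdot 21 - \frac{1}{99} = 672 \cdot 21 - \frac{1}{99} = 14112 - \frac{1}{99} = \frac{1397087}{99}$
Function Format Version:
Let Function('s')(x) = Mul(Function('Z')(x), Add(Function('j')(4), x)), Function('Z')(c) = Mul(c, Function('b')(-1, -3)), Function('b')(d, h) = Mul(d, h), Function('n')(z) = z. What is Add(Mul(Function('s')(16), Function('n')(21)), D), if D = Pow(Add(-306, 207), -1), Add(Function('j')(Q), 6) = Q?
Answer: Rational(1397087, 99) ≈ 14112.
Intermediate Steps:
Function('Z')(c) = Mul(3, c) (Function('Z')(c) = Mul(c, Mul(-1, -3)) = Mul(c, 3) = Mul(3, c))
Function('j')(Q) = Add(-6, Q)
Function('s')(x) = Mul(3, x, Add(-2, x)) (Function('s')(x) = Mul(Mul(3, x), Add(Add(-6, 4), x)) = Mul(Mul(3, x), Add(-2, x)) = Mul(3, x, Add(-2, x)))
D = Rational(-1, 99) (D = Pow(-99, -1) = Rational(-1, 99) ≈ -0.010101)
Add(Mul(Function('s')(16), Function('n')(21)), D) = Add(Mul(Mul(3, 16, Add(-2, 16)), 21), Rational(-1, 99)) = Add(Mul(Mul(3, 16, 14), 21), Rational(-1, 99)) = Add(Mul(672, 21), Rational(-1, 99)) = Add(14112, Rational(-1, 99)) = Rational(1397087, 99)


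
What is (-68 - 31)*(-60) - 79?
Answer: 5861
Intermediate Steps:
(-68 - 31)*(-60) - 79 = -99*(-60) - 79 = 5940 - 79 = 5861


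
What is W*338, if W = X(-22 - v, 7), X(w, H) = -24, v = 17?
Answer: -8112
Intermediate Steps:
W = -24
W*338 = -24*338 = -8112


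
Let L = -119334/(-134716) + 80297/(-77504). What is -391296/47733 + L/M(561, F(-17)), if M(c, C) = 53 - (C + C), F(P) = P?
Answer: -4232335976557159/516180974721216 ≈ -8.1993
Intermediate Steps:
M(c, C) = 53 - 2*C
L = -56015297/372893888 (L = -119334*(-1/134716) + 80297*(-1/77504) = 59667/67358 - 11471/11072 = -56015297/372893888 ≈ -0.15022)
-391296/47733 + L/M(561, F(-17)) = -391296/47733 - 56015297/(372893888*(53 - 2*(-17))) = -391296*1/47733 - 56015297/(372893888*(53 + 34)) = -130432/15911 - 56015297/372893888/87 = -130432/15911 - 56015297/372893888*1/87 = -130432/15911 - 56015297/32441768256 = -4232335976557159/516180974721216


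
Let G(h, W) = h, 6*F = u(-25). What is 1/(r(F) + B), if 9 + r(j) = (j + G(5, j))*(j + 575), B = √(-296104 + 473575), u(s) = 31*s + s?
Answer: -4591854/260295787285 - 729*√2191/260295787285 ≈ -1.7772e-5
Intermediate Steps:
u(s) = 32*s
F = -400/3 (F = (32*(-25))/6 = (⅙)*(-800) = -400/3 ≈ -133.33)
B = 9*√2191 (B = √177471 = 9*√2191 ≈ 421.27)
r(j) = -9 + (5 + j)*(575 + j) (r(j) = -9 + (j + 5)*(j + 575) = -9 + (5 + j)*(575 + j))
1/(r(F) + B) = 1/((2866 + (-400/3)² + 580*(-400/3)) + 9*√2191) = 1/((2866 + 160000/9 - 232000/3) + 9*√2191) = 1/(-510206/9 + 9*√2191)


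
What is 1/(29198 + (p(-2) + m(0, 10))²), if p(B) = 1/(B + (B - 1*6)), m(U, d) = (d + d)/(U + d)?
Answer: 100/2920161 ≈ 3.4245e-5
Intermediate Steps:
m(U, d) = 2*d/(U + d) (m(U, d) = (2*d)/(U + d) = 2*d/(U + d))
p(B) = 1/(-6 + 2*B) (p(B) = 1/(B + (B - 6)) = 1/(B + (-6 + B)) = 1/(-6 + 2*B))
1/(29198 + (p(-2) + m(0, 10))²) = 1/(29198 + (1/(2*(-3 - 2)) + 2*10/(0 + 10))²) = 1/(29198 + ((½)/(-5) + 2*10/10)²) = 1/(29198 + ((½)*(-⅕) + 2*10*(⅒))²) = 1/(29198 + (-⅒ + 2)²) = 1/(29198 + (19/10)²) = 1/(29198 + 361/100) = 1/(2920161/100) = 100/2920161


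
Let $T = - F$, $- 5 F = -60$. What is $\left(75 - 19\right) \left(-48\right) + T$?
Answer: $-2700$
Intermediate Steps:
$F = 12$ ($F = \left(- \frac{1}{5}\right) \left(-60\right) = 12$)
$T = -12$ ($T = \left(-1\right) 12 = -12$)
$\left(75 - 19\right) \left(-48\right) + T = \left(75 - 19\right) \left(-48\right) - 12 = 56 \left(-48\right) - 12 = -2688 - 12 = -2700$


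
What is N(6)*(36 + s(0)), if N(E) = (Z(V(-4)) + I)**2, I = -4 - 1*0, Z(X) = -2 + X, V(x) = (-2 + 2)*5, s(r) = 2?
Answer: 1368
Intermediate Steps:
V(x) = 0 (V(x) = 0*5 = 0)
I = -4 (I = -4 + 0 = -4)
N(E) = 36 (N(E) = ((-2 + 0) - 4)**2 = (-2 - 4)**2 = (-6)**2 = 36)
N(6)*(36 + s(0)) = 36*(36 + 2) = 36*38 = 1368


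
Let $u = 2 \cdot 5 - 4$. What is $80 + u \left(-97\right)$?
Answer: $-502$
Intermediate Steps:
$u = 6$ ($u = 10 - 4 = 6$)
$80 + u \left(-97\right) = 80 + 6 \left(-97\right) = 80 - 582 = -502$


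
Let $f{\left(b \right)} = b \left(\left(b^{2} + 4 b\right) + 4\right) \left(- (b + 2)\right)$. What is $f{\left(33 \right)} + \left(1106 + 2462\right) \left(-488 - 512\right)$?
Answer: $-4982875$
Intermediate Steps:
$f{\left(b \right)} = b \left(-2 - b\right) \left(4 + b^{2} + 4 b\right)$ ($f{\left(b \right)} = b \left(4 + b^{2} + 4 b\right) \left(- (2 + b)\right) = b \left(4 + b^{2} + 4 b\right) \left(-2 - b\right) = b \left(-2 - b\right) \left(4 + b^{2} + 4 b\right)$)
$f{\left(33 \right)} + \left(1106 + 2462\right) \left(-488 - 512\right) = \left(-1\right) 33 \left(8 + 33^{3} + 6 \cdot 33^{2} + 12 \cdot 33\right) + \left(1106 + 2462\right) \left(-488 - 512\right) = \left(-1\right) 33 \left(8 + 35937 + 6 \cdot 1089 + 396\right) + 3568 \left(-1000\right) = \left(-1\right) 33 \left(8 + 35937 + 6534 + 396\right) - 3568000 = \left(-1\right) 33 \cdot 42875 - 3568000 = -1414875 - 3568000 = -4982875$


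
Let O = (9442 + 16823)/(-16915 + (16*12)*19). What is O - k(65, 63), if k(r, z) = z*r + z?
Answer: -55190451/13267 ≈ -4160.0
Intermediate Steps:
k(r, z) = z + r*z (k(r, z) = r*z + z = z + r*z)
O = -26265/13267 (O = 26265/(-16915 + 192*19) = 26265/(-16915 + 3648) = 26265/(-13267) = 26265*(-1/13267) = -26265/13267 ≈ -1.9797)
O - k(65, 63) = -26265/13267 - 63*(1 + 65) = -26265/13267 - 63*66 = -26265/13267 - 1*4158 = -26265/13267 - 4158 = -55190451/13267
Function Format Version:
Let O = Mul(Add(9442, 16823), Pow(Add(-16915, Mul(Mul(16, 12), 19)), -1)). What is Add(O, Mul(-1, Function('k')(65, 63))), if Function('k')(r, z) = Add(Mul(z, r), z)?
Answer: Rational(-55190451, 13267) ≈ -4160.0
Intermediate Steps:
Function('k')(r, z) = Add(z, Mul(r, z)) (Function('k')(r, z) = Add(Mul(r, z), z) = Add(z, Mul(r, z)))
O = Rational(-26265, 13267) (O = Mul(26265, Pow(Add(-16915, Mul(192, 19)), -1)) = Mul(26265, Pow(Add(-16915, 3648), -1)) = Mul(26265, Pow(-13267, -1)) = Mul(26265, Rational(-1, 13267)) = Rational(-26265, 13267) ≈ -1.9797)
Add(O, Mul(-1, Function('k')(65, 63))) = Add(Rational(-26265, 13267), Mul(-1, Mul(63, Add(1, 65)))) = Add(Rational(-26265, 13267), Mul(-1, Mul(63, 66))) = Add(Rational(-26265, 13267), Mul(-1, 4158)) = Add(Rational(-26265, 13267), -4158) = Rational(-55190451, 13267)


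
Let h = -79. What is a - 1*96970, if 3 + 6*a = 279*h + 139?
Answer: -603725/6 ≈ -1.0062e+5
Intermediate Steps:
a = -21905/6 (a = -½ + (279*(-79) + 139)/6 = -½ + (-22041 + 139)/6 = -½ + (⅙)*(-21902) = -½ - 10951/3 = -21905/6 ≈ -3650.8)
a - 1*96970 = -21905/6 - 1*96970 = -21905/6 - 96970 = -603725/6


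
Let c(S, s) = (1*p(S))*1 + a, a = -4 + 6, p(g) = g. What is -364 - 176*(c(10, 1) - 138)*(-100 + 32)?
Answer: -1508332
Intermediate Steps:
a = 2
c(S, s) = 2 + S (c(S, s) = (1*S)*1 + 2 = S*1 + 2 = S + 2 = 2 + S)
-364 - 176*(c(10, 1) - 138)*(-100 + 32) = -364 - 176*((2 + 10) - 138)*(-100 + 32) = -364 - 176*(12 - 138)*(-68) = -364 - (-22176)*(-68) = -364 - 176*8568 = -364 - 1507968 = -1508332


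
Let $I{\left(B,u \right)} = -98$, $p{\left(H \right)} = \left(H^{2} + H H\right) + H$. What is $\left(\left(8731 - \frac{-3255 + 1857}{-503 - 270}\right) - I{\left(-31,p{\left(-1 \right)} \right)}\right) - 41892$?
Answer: $- \frac{25559097}{773} \approx -33065.0$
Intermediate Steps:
$p{\left(H \right)} = H + 2 H^{2}$ ($p{\left(H \right)} = \left(H^{2} + H^{2}\right) + H = 2 H^{2} + H = H + 2 H^{2}$)
$\left(\left(8731 - \frac{-3255 + 1857}{-503 - 270}\right) - I{\left(-31,p{\left(-1 \right)} \right)}\right) - 41892 = \left(\left(8731 - \frac{-3255 + 1857}{-503 - 270}\right) - -98\right) - 41892 = \left(\left(8731 - - \frac{1398}{-773}\right) + 98\right) - 41892 = \left(\left(8731 - \left(-1398\right) \left(- \frac{1}{773}\right)\right) + 98\right) - 41892 = \left(\left(8731 - \frac{1398}{773}\right) + 98\right) - 41892 = \left(\frac{6747665}{773} + 98\right) - 41892 = \frac{6823419}{773} - 41892 = - \frac{25559097}{773}$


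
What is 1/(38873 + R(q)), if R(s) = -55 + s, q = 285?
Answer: 1/39103 ≈ 2.5573e-5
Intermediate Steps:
1/(38873 + R(q)) = 1/(38873 + (-55 + 285)) = 1/(38873 + 230) = 1/39103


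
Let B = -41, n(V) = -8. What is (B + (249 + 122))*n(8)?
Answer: -2640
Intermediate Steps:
(B + (249 + 122))*n(8) = (-41 + (249 + 122))*(-8) = (-41 + 371)*(-8) = 330*(-8) = -2640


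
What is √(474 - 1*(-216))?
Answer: √690 ≈ 26.268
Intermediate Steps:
√(474 - 1*(-216)) = √(474 + 216) = √690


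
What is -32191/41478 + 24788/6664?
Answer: 50852240/17275587 ≈ 2.9436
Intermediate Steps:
-32191/41478 + 24788/6664 = -32191*1/41478 + 24788*(1/6664) = -32191/41478 + 6197/1666 = 50852240/17275587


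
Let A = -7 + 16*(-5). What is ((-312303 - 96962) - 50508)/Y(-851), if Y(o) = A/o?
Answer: -391266823/87 ≈ -4.4973e+6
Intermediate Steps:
A = -87 (A = -7 - 80 = -87)
Y(o) = -87/o
((-312303 - 96962) - 50508)/Y(-851) = ((-312303 - 96962) - 50508)/((-87/(-851))) = (-409265 - 50508)/((-87*(-1/851))) = -459773/87/851 = -459773*851/87 = -391266823/87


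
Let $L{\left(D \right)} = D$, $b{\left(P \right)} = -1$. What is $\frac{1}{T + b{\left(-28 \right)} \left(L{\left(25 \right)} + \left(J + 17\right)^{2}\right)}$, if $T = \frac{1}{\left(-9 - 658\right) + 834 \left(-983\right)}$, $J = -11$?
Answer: $- \frac{820489}{50049830} \approx -0.016393$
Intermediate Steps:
$T = - \frac{1}{820489}$ ($T = \frac{1}{-667 - 819822} = \frac{1}{-820489} = - \frac{1}{820489} \approx -1.2188 \cdot 10^{-6}$)
$\frac{1}{T + b{\left(-28 \right)} \left(L{\left(25 \right)} + \left(J + 17\right)^{2}\right)} = \frac{1}{- \frac{1}{820489} - \left(25 + \left(-11 + 17\right)^{2}\right)} = \frac{1}{- \frac{1}{820489} - \left(25 + 6^{2}\right)} = \frac{1}{- \frac{1}{820489} - \left(25 + 36\right)} = \frac{1}{- \frac{1}{820489} - 61} = \frac{1}{- \frac{50049830}{820489}} = - \frac{820489}{50049830}$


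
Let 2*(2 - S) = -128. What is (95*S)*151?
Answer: 946770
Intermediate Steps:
S = 66 (S = 2 - ½*(-128) = 2 + 64 = 66)
(95*S)*151 = (95*66)*151 = 6270*151 = 946770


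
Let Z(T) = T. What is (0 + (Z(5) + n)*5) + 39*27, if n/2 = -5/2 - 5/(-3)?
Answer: 3209/3 ≈ 1069.7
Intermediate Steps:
n = -5/3 (n = 2*(-5/2 - 5/(-3)) = 2*(-5*1/2 - 5*(-1/3)) = 2*(-5/2 + 5/3) = 2*(-5/6) = -5/3 ≈ -1.6667)
(0 + (Z(5) + n)*5) + 39*27 = (0 + (5 - 5/3)*5) + 39*27 = (0 + (10/3)*5) + 1053 = (0 + 50/3) + 1053 = 50/3 + 1053 = 3209/3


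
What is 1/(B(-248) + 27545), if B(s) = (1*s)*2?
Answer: 1/27049 ≈ 3.6970e-5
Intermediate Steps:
B(s) = 2*s (B(s) = s*2 = 2*s)
1/(B(-248) + 27545) = 1/(2*(-248) + 27545) = 1/(-496 + 27545) = 1/27049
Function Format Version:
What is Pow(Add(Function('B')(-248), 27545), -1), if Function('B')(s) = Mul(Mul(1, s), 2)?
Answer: Rational(1, 27049) ≈ 3.6970e-5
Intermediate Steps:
Function('B')(s) = Mul(2, s) (Function('B')(s) = Mul(s, 2) = Mul(2, s))
Pow(Add(Function('B')(-248), 27545), -1) = Pow(Add(Mul(2, -248), 27545), -1) = Pow(Add(-496, 27545), -1) = Pow(27049, -1) = Rational(1, 27049)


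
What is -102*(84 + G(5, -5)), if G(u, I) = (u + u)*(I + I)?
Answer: 1632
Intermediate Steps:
G(u, I) = 4*I*u (G(u, I) = (2*u)*(2*I) = 4*I*u)
-102*(84 + G(5, -5)) = -102*(84 + 4*(-5)*5) = -102*(84 - 100) = -102*(-16) = 1632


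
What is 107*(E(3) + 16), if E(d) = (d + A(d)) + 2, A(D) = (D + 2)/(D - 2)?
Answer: 2782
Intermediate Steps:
A(D) = (2 + D)/(-2 + D)
E(d) = 2 + d + (2 + d)/(-2 + d) (E(d) = (d + (2 + d)/(-2 + d)) + 2 = 2 + d + (2 + d)/(-2 + d))
107*(E(3) + 16) = 107*((-2 + 3 + 3²)/(-2 + 3) + 16) = 107*((-2 + 3 + 9)/1 + 16) = 107*(1*10 + 16) = 107*(10 + 16) = 107*26 = 2782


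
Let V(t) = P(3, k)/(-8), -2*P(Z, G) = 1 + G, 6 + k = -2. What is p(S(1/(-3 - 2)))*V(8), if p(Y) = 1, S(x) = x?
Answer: -7/16 ≈ -0.43750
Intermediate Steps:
k = -8 (k = -6 - 2 = -8)
P(Z, G) = -½ - G/2 (P(Z, G) = -(1 + G)/2 = -½ - G/2)
V(t) = -7/16 (V(t) = (-½ - ½*(-8))/(-8) = (-½ + 4)*(-⅛) = (7/2)*(-⅛) = -7/16)
p(S(1/(-3 - 2)))*V(8) = 1*(-7/16) = -7/16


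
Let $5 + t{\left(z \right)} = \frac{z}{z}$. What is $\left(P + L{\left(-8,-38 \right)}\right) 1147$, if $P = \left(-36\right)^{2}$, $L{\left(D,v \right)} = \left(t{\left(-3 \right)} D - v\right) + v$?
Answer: $1523216$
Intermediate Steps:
$t{\left(z \right)} = -4$ ($t{\left(z \right)} = -5 + \frac{z}{z} = -5 + 1 = -4$)
$L{\left(D,v \right)} = - 4 D$ ($L{\left(D,v \right)} = \left(- 4 D - v\right) + v = \left(- v - 4 D\right) + v = - 4 D$)
$P = 1296$
$\left(P + L{\left(-8,-38 \right)}\right) 1147 = \left(1296 - -32\right) 1147 = \left(1296 + 32\right) 1147 = 1328 \cdot 1147 = 1523216$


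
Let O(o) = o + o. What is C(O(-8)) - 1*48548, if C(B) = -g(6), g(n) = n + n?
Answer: -48560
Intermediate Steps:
g(n) = 2*n
O(o) = 2*o
C(B) = -12 (C(B) = -2*6 = -1*12 = -12)
C(O(-8)) - 1*48548 = -12 - 1*48548 = -12 - 48548 = -48560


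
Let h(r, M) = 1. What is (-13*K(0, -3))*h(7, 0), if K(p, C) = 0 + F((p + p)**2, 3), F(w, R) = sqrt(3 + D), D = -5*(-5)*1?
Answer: -26*sqrt(7) ≈ -68.790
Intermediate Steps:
D = 25 (D = 25*1 = 25)
F(w, R) = 2*sqrt(7) (F(w, R) = sqrt(3 + 25) = sqrt(28) = 2*sqrt(7))
K(p, C) = 2*sqrt(7) (K(p, C) = 0 + 2*sqrt(7) = 2*sqrt(7))
(-13*K(0, -3))*h(7, 0) = -26*sqrt(7)*1 = -26*sqrt(7)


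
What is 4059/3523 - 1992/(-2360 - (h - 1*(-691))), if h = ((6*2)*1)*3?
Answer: 6515983/3625167 ≈ 1.7974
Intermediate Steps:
h = 36 (h = (12*1)*3 = 12*3 = 36)
4059/3523 - 1992/(-2360 - (h - 1*(-691))) = 4059/3523 - 1992/(-2360 - (36 - 1*(-691))) = 4059*(1/3523) - 1992/(-2360 - (36 + 691)) = 4059/3523 - 1992/(-2360 - 1*727) = 4059/3523 - 1992/(-2360 - 727) = 4059/3523 - 1992/(-3087) = 4059/3523 - 1992*(-1/3087) = 4059/3523 + 664/1029 = 6515983/3625167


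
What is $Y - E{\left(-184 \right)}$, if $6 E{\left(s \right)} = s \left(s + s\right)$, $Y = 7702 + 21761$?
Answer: $\frac{54533}{3} \approx 18178.0$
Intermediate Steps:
$Y = 29463$
$E{\left(s \right)} = \frac{s^{2}}{3}$ ($E{\left(s \right)} = \frac{s \left(s + s\right)}{6} = \frac{s 2 s}{6} = \frac{2 s^{2}}{6} = \frac{s^{2}}{3}$)
$Y - E{\left(-184 \right)} = 29463 - \frac{\left(-184\right)^{2}}{3} = 29463 - \frac{1}{3} \cdot 33856 = 29463 - \frac{33856}{3} = \frac{54533}{3}$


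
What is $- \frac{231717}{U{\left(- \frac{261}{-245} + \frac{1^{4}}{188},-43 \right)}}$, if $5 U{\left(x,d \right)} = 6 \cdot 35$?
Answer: $- \frac{77239}{14} \approx -5517.1$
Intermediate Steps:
$U{\left(x,d \right)} = 42$ ($U{\left(x,d \right)} = \frac{6 \cdot 35}{5} = \frac{1}{5} \cdot 210 = 42$)
$- \frac{231717}{U{\left(- \frac{261}{-245} + \frac{1^{4}}{188},-43 \right)}} = - \frac{231717}{42} = \left(-231717\right) \frac{1}{42} = - \frac{77239}{14}$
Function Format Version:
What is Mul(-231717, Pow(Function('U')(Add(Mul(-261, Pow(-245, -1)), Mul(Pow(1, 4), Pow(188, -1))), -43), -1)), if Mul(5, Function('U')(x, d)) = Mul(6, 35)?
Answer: Rational(-77239, 14) ≈ -5517.1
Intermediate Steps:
Function('U')(x, d) = 42 (Function('U')(x, d) = Mul(Rational(1, 5), Mul(6, 35)) = Mul(Rational(1, 5), 210) = 42)
Mul(-231717, Pow(Function('U')(Add(Mul(-261, Pow(-245, -1)), Mul(Pow(1, 4), Pow(188, -1))), -43), -1)) = Mul(-231717, Pow(42, -1)) = Mul(-231717, Rational(1, 42)) = Rational(-77239, 14)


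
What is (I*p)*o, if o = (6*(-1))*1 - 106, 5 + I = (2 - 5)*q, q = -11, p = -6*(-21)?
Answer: -395136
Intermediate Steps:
p = 126
I = 28 (I = -5 + (2 - 5)*(-11) = -5 - 3*(-11) = -5 + 33 = 28)
o = -112 (o = -6*1 - 106 = -6 - 106 = -112)
(I*p)*o = (28*126)*(-112) = 3528*(-112) = -395136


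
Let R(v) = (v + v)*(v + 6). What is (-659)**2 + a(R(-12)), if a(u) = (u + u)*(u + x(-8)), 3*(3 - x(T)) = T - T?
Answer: 476617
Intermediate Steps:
x(T) = 3 (x(T) = 3 - (T - T)/3 = 3 - 1/3*0 = 3 + 0 = 3)
R(v) = 2*v*(6 + v) (R(v) = (2*v)*(6 + v) = 2*v*(6 + v))
a(u) = 2*u*(3 + u) (a(u) = (u + u)*(u + 3) = (2*u)*(3 + u) = 2*u*(3 + u))
(-659)**2 + a(R(-12)) = (-659)**2 + 2*(2*(-12)*(6 - 12))*(3 + 2*(-12)*(6 - 12)) = 434281 + 2*(2*(-12)*(-6))*(3 + 2*(-12)*(-6)) = 434281 + 2*144*(3 + 144) = 434281 + 2*144*147 = 434281 + 42336 = 476617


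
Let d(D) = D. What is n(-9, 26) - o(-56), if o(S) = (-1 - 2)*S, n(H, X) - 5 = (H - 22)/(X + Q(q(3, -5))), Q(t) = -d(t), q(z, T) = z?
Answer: -3780/23 ≈ -164.35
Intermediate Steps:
Q(t) = -t
n(H, X) = 5 + (-22 + H)/(-3 + X) (n(H, X) = 5 + (H - 22)/(X - 1*3) = 5 + (-22 + H)/(X - 3) = 5 + (-22 + H)/(-3 + X))
o(S) = -3*S
n(-9, 26) - o(-56) = (-37 - 9 + 5*26)/(-3 + 26) - (-3)*(-56) = (-37 - 9 + 130)/23 - 1*168 = (1/23)*84 - 168 = 84/23 - 168 = -3780/23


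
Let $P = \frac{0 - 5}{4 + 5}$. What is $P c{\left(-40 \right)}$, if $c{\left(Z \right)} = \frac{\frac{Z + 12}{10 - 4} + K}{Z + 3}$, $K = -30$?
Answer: $- \frac{520}{999} \approx -0.52052$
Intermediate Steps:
$c{\left(Z \right)} = \frac{-28 + \frac{Z}{6}}{3 + Z}$ ($c{\left(Z \right)} = \frac{\frac{Z + 12}{10 - 4} - 30}{Z + 3} = \frac{\frac{12 + Z}{6} - 30}{3 + Z} = \frac{\left(12 + Z\right) \frac{1}{6} - 30}{3 + Z} = \frac{\left(2 + \frac{Z}{6}\right) - 30}{3 + Z} = \frac{-28 + \frac{Z}{6}}{3 + Z}$)
$P = - \frac{5}{9} \approx -0.55556$
$P c{\left(-40 \right)} = - \frac{5 \frac{-168 - 40}{6 \left(3 - 40\right)}}{9} = - \frac{5 \cdot \frac{1}{6} \frac{1}{-37} \left(-208\right)}{9} = - \frac{5 \cdot \frac{1}{6} \left(- \frac{1}{37}\right) \left(-208\right)}{9} = \left(- \frac{5}{9}\right) \frac{104}{111} = - \frac{520}{999}$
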